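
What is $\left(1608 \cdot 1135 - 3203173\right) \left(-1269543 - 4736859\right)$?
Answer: $8277380551386$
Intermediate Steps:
$\left(1608 \cdot 1135 - 3203173\right) \left(-1269543 - 4736859\right) = \left(1825080 - 3203173\right) \left(-6006402\right) = \left(-1378093\right) \left(-6006402\right) = 8277380551386$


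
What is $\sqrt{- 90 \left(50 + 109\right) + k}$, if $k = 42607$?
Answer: $\sqrt{28297} \approx 168.22$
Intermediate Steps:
$\sqrt{- 90 \left(50 + 109\right) + k} = \sqrt{- 90 \left(50 + 109\right) + 42607} = \sqrt{\left(-90\right) 159 + 42607} = \sqrt{-14310 + 42607} = \sqrt{28297}$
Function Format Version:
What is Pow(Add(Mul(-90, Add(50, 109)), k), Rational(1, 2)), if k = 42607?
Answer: Pow(28297, Rational(1, 2)) ≈ 168.22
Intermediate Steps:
Pow(Add(Mul(-90, Add(50, 109)), k), Rational(1, 2)) = Pow(Add(Mul(-90, Add(50, 109)), 42607), Rational(1, 2)) = Pow(Add(Mul(-90, 159), 42607), Rational(1, 2)) = Pow(Add(-14310, 42607), Rational(1, 2)) = Pow(28297, Rational(1, 2))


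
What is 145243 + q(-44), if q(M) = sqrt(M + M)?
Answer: 145243 + 2*I*sqrt(22) ≈ 1.4524e+5 + 9.3808*I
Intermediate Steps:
q(M) = sqrt(2)*sqrt(M) (q(M) = sqrt(2*M) = sqrt(2)*sqrt(M))
145243 + q(-44) = 145243 + sqrt(2)*sqrt(-44) = 145243 + sqrt(2)*(2*I*sqrt(11)) = 145243 + 2*I*sqrt(22)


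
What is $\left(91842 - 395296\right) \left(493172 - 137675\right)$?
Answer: $-107876986638$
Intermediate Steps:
$\left(91842 - 395296\right) \left(493172 - 137675\right) = \left(-303454\right) 355497 = -107876986638$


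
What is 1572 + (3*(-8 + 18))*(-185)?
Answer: -3978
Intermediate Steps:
1572 + (3*(-8 + 18))*(-185) = 1572 + (3*10)*(-185) = 1572 + 30*(-185) = 1572 - 5550 = -3978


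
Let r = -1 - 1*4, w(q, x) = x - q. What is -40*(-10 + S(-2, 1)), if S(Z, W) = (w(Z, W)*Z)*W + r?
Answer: 840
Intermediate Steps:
r = -5 (r = -1 - 4 = -5)
S(Z, W) = -5 + W*Z*(W - Z) (S(Z, W) = ((W - Z)*Z)*W - 5 = (Z*(W - Z))*W - 5 = W*Z*(W - Z) - 5 = -5 + W*Z*(W - Z))
-40*(-10 + S(-2, 1)) = -40*(-10 + (-5 + 1*(-2)*(1 - 1*(-2)))) = -40*(-10 + (-5 + 1*(-2)*(1 + 2))) = -40*(-10 + (-5 + 1*(-2)*3)) = -40*(-10 + (-5 - 6)) = -40*(-10 - 11) = -40*(-21) = 840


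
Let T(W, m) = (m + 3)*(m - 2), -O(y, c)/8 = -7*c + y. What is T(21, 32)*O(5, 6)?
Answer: 310800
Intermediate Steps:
O(y, c) = -8*y + 56*c (O(y, c) = -8*(-7*c + y) = -8*(y - 7*c) = -8*y + 56*c)
T(W, m) = (-2 + m)*(3 + m) (T(W, m) = (3 + m)*(-2 + m) = (-2 + m)*(3 + m))
T(21, 32)*O(5, 6) = (-6 + 32 + 32²)*(-8*5 + 56*6) = (-6 + 32 + 1024)*(-40 + 336) = 1050*296 = 310800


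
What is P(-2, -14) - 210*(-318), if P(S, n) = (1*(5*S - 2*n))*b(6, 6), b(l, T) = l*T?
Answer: 67428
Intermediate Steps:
b(l, T) = T*l
P(S, n) = -72*n + 180*S (P(S, n) = (1*(5*S - 2*n))*(6*6) = (1*(-2*n + 5*S))*36 = (-2*n + 5*S)*36 = -72*n + 180*S)
P(-2, -14) - 210*(-318) = (-72*(-14) + 180*(-2)) - 210*(-318) = (1008 - 360) + 66780 = 648 + 66780 = 67428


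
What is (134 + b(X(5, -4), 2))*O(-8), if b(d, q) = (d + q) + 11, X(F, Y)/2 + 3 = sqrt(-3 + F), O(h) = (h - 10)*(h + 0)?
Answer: 20304 + 288*sqrt(2) ≈ 20711.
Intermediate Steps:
O(h) = h*(-10 + h) (O(h) = (-10 + h)*h = h*(-10 + h))
X(F, Y) = -6 + 2*sqrt(-3 + F)
b(d, q) = 11 + d + q
(134 + b(X(5, -4), 2))*O(-8) = (134 + (11 + (-6 + 2*sqrt(-3 + 5)) + 2))*(-8*(-10 - 8)) = (134 + (11 + (-6 + 2*sqrt(2)) + 2))*(-8*(-18)) = (134 + (7 + 2*sqrt(2)))*144 = (141 + 2*sqrt(2))*144 = 20304 + 288*sqrt(2)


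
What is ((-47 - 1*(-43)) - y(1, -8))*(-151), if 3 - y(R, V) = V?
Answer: 2265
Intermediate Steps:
y(R, V) = 3 - V
((-47 - 1*(-43)) - y(1, -8))*(-151) = ((-47 - 1*(-43)) - (3 - 1*(-8)))*(-151) = ((-47 + 43) - (3 + 8))*(-151) = (-4 - 1*11)*(-151) = (-4 - 11)*(-151) = -15*(-151) = 2265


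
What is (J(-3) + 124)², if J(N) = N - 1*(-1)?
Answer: 14884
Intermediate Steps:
J(N) = 1 + N (J(N) = N + 1 = 1 + N)
(J(-3) + 124)² = ((1 - 3) + 124)² = (-2 + 124)² = 122² = 14884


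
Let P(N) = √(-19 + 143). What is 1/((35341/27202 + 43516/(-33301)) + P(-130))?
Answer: 6188422681058982/101750771043498454015 + 1641142221195710408*√31/101750771043498454015 ≈ 0.089864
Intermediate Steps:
P(N) = 2*√31 (P(N) = √124 = 2*√31)
1/((35341/27202 + 43516/(-33301)) + P(-130)) = 1/((35341/27202 + 43516/(-33301)) + 2*√31) = 1/((35341*(1/27202) + 43516*(-1/33301)) + 2*√31) = 1/((35341/27202 - 43516/33301) + 2*√31) = 1/(-6831591/905853802 + 2*√31)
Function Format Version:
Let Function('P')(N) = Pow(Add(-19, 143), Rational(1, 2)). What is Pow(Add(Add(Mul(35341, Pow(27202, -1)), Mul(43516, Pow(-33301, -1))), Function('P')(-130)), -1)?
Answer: Add(Rational(6188422681058982, 101750771043498454015), Mul(Rational(1641142221195710408, 101750771043498454015), Pow(31, Rational(1, 2)))) ≈ 0.089864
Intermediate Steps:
Function('P')(N) = Mul(2, Pow(31, Rational(1, 2))) (Function('P')(N) = Pow(124, Rational(1, 2)) = Mul(2, Pow(31, Rational(1, 2))))
Pow(Add(Add(Mul(35341, Pow(27202, -1)), Mul(43516, Pow(-33301, -1))), Function('P')(-130)), -1) = Pow(Add(Add(Mul(35341, Pow(27202, -1)), Mul(43516, Pow(-33301, -1))), Mul(2, Pow(31, Rational(1, 2)))), -1) = Pow(Add(Add(Mul(35341, Rational(1, 27202)), Mul(43516, Rational(-1, 33301))), Mul(2, Pow(31, Rational(1, 2)))), -1) = Pow(Add(Add(Rational(35341, 27202), Rational(-43516, 33301)), Mul(2, Pow(31, Rational(1, 2)))), -1) = Pow(Add(Rational(-6831591, 905853802), Mul(2, Pow(31, Rational(1, 2)))), -1)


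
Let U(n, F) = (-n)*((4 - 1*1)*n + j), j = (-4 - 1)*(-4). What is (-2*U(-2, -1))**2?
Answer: 3136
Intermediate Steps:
j = 20 (j = -5*(-4) = 20)
U(n, F) = -n*(20 + 3*n) (U(n, F) = (-n)*((4 - 1*1)*n + 20) = (-n)*((4 - 1)*n + 20) = (-n)*(3*n + 20) = (-n)*(20 + 3*n) = -n*(20 + 3*n))
(-2*U(-2, -1))**2 = (-(-2)*(-2)*(20 + 3*(-2)))**2 = (-(-2)*(-2)*(20 - 6))**2 = (-(-2)*(-2)*14)**2 = (-2*28)**2 = (-56)**2 = 3136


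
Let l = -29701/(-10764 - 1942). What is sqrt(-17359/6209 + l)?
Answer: 13*I*sqrt(16875297858370)/78891554 ≈ 0.67692*I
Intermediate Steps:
l = 29701/12706 (l = -29701/(-12706) = -29701*(-1/12706) = 29701/12706 ≈ 2.3376)
sqrt(-17359/6209 + l) = sqrt(-17359/6209 + 29701/12706) = sqrt(-36149945/78891554) = 13*I*sqrt(16875297858370)/78891554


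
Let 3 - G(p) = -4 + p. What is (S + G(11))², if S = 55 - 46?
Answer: 25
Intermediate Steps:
S = 9
G(p) = 7 - p (G(p) = 3 - (-4 + p) = 3 + (4 - p) = 7 - p)
(S + G(11))² = (9 + (7 - 1*11))² = (9 + (7 - 11))² = (9 - 4)² = 5² = 25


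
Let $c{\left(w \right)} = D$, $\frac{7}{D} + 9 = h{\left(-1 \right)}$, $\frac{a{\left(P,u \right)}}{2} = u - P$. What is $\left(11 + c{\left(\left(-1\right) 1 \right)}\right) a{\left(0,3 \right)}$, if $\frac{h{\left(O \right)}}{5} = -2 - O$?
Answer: $63$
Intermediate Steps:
$a{\left(P,u \right)} = - 2 P + 2 u$ ($a{\left(P,u \right)} = 2 \left(u - P\right) = - 2 P + 2 u$)
$h{\left(O \right)} = -10 - 5 O$ ($h{\left(O \right)} = 5 \left(-2 - O\right) = -10 - 5 O$)
$D = - \frac{1}{2}$ ($D = \frac{7}{-9 - 5} = \frac{7}{-14} = 7 \left(- \frac{1}{14}\right) = - \frac{1}{2} \approx -0.5$)
$c{\left(w \right)} = - \frac{1}{2}$
$\left(11 + c{\left(\left(-1\right) 1 \right)}\right) a{\left(0,3 \right)} = \left(11 - \frac{1}{2}\right) \left(\left(-2\right) 0 + 2 \cdot 3\right) = \frac{21 \left(0 + 6\right)}{2} = \frac{21}{2} \cdot 6 = 63$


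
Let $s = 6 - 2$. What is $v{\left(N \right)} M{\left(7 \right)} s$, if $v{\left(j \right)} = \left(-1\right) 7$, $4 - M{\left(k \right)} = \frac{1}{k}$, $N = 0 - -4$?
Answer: $-108$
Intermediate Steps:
$N = 4$ ($N = 0 + 4 = 4$)
$s = 4$ ($s = 6 - 2 = 4$)
$M{\left(k \right)} = 4 - \frac{1}{k}$
$v{\left(j \right)} = -7$
$v{\left(N \right)} M{\left(7 \right)} s = - 7 \left(4 - \frac{1}{7}\right) 4 = \left(-7\right) \frac{27}{7} \cdot 4 = \left(-27\right) 4 = -108$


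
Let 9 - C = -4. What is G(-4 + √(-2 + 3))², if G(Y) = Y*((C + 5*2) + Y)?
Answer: 3600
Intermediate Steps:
C = 13 (C = 9 - 1*(-4) = 9 + 4 = 13)
G(Y) = Y*(23 + Y) (G(Y) = Y*((13 + 5*2) + Y) = Y*((13 + 10) + Y) = Y*(23 + Y))
G(-4 + √(-2 + 3))² = ((-4 + √(-2 + 3))*(23 + (-4 + √(-2 + 3))))² = ((-4 + √1)*(23 + (-4 + √1)))² = ((-4 + 1)*(23 + (-4 + 1)))² = (-3*(23 - 3))² = (-3*20)² = (-60)² = 3600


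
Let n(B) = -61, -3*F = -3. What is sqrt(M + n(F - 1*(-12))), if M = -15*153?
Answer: 2*I*sqrt(589) ≈ 48.539*I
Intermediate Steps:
F = 1 (F = -1/3*(-3) = 1)
M = -2295
sqrt(M + n(F - 1*(-12))) = sqrt(-2295 - 61) = sqrt(-2356) = 2*I*sqrt(589)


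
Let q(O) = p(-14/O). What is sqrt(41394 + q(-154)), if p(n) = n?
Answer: sqrt(5008685)/11 ≈ 203.46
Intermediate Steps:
q(O) = -14/O
sqrt(41394 + q(-154)) = sqrt(41394 - 14/(-154)) = sqrt(41394 - 14*(-1/154)) = sqrt(41394 + 1/11) = sqrt(455335/11) = sqrt(5008685)/11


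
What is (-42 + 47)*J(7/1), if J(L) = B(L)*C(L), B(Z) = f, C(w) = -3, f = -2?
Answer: 30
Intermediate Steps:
B(Z) = -2
J(L) = 6 (J(L) = -2*(-3) = 6)
(-42 + 47)*J(7/1) = (-42 + 47)*6 = 5*6 = 30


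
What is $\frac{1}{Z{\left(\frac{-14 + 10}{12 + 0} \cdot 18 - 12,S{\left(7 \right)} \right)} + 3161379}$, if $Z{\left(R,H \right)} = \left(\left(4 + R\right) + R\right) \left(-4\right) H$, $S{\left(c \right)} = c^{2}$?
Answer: $\frac{1}{3167651} \approx 3.1569 \cdot 10^{-7}$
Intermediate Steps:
$Z{\left(R,H \right)} = H \left(-16 - 8 R\right)$ ($Z{\left(R,H \right)} = \left(4 + 2 R\right) \left(-4\right) H = \left(-16 - 8 R\right) H = H \left(-16 - 8 R\right)$)
$\frac{1}{Z{\left(\frac{-14 + 10}{12 + 0} \cdot 18 - 12,S{\left(7 \right)} \right)} + 3161379} = \frac{1}{- 8 \cdot 7^{2} \left(2 - \left(12 - \frac{-14 + 10}{12 + 0} \cdot 18\right)\right) + 3161379} = \frac{1}{\left(-8\right) 49 \left(2 - \left(12 - - \frac{4}{12} \cdot 18\right)\right) + 3161379} = \frac{1}{\left(-8\right) 49 \left(2 - \left(12 - \left(-4\right) \frac{1}{12} \cdot 18\right)\right) + 3161379} = \frac{1}{\left(-8\right) 49 \left(2 - 18\right) + 3161379} = \frac{1}{\left(-8\right) 49 \left(-16\right) + 3161379} = \frac{1}{6272 + 3161379} = \frac{1}{3167651}$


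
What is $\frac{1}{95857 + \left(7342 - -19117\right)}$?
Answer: $\frac{1}{122316} \approx 8.1755 \cdot 10^{-6}$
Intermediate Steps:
$\frac{1}{95857 + \left(7342 - -19117\right)} = \frac{1}{95857 + \left(7342 + 19117\right)} = \frac{1}{95857 + 26459} = \frac{1}{122316}$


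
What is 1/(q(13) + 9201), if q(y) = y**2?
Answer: 1/9370 ≈ 0.00010672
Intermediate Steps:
1/(q(13) + 9201) = 1/(13**2 + 9201) = 1/(169 + 9201) = 1/9370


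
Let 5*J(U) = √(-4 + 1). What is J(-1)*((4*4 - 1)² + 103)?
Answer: 328*I*√3/5 ≈ 113.62*I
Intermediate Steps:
J(U) = I*√3/5 (J(U) = √(-4 + 1)/5 = √(-3)/5 = (I*√3)/5 = I*√3/5)
J(-1)*((4*4 - 1)² + 103) = (I*√3/5)*((4*4 - 1)² + 103) = (I*√3/5)*((16 - 1)² + 103) = (I*√3/5)*(15² + 103) = (I*√3/5)*(225 + 103) = (I*√3/5)*328 = 328*I*√3/5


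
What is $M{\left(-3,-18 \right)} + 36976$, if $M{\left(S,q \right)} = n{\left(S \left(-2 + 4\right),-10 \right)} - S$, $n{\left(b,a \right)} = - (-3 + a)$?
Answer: $36992$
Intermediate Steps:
$n{\left(b,a \right)} = 3 - a$
$M{\left(S,q \right)} = 13 - S$ ($M{\left(S,q \right)} = \left(3 - -10\right) - S = \left(3 + 10\right) - S = 13 - S$)
$M{\left(-3,-18 \right)} + 36976 = \left(13 - -3\right) + 36976 = \left(13 + 3\right) + 36976 = 16 + 36976 = 36992$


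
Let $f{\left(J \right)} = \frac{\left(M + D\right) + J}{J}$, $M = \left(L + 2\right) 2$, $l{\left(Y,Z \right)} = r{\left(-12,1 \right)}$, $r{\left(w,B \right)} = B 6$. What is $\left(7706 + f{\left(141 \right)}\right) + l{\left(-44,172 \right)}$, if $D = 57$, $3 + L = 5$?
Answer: $\frac{1087598}{141} \approx 7713.5$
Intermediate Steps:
$r{\left(w,B \right)} = 6 B$
$L = 2$ ($L = -3 + 5 = 2$)
$l{\left(Y,Z \right)} = 6$ ($l{\left(Y,Z \right)} = 6 \cdot 1 = 6$)
$M = 8$ ($M = \left(2 + 2\right) 2 = 4 \cdot 2 = 8$)
$f{\left(J \right)} = \frac{65 + J}{J}$ ($f{\left(J \right)} = \frac{\left(8 + 57\right) + J}{J} = \frac{65 + J}{J}$)
$\left(7706 + f{\left(141 \right)}\right) + l{\left(-44,172 \right)} = \left(7706 + \frac{65 + 141}{141}\right) + 6 = \left(7706 + \frac{1}{141} \cdot 206\right) + 6 = \left(7706 + \frac{206}{141}\right) + 6 = \frac{1086752}{141} + 6 = \frac{1087598}{141}$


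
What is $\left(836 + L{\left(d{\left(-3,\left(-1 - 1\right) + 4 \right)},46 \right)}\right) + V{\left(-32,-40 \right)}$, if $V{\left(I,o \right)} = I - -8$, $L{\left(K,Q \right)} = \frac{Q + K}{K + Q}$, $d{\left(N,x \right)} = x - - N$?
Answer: $813$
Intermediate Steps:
$d{\left(N,x \right)} = N + x$ ($d{\left(N,x \right)} = x + N = N + x$)
$L{\left(K,Q \right)} = 1$ ($L{\left(K,Q \right)} = \frac{K + Q}{K + Q} = 1$)
$V{\left(I,o \right)} = 8 + I$ ($V{\left(I,o \right)} = I + 8 = 8 + I$)
$\left(836 + L{\left(d{\left(-3,\left(-1 - 1\right) + 4 \right)},46 \right)}\right) + V{\left(-32,-40 \right)} = \left(836 + 1\right) + \left(8 - 32\right) = 837 - 24 = 813$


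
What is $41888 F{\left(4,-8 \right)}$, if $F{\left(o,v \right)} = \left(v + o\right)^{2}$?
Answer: $670208$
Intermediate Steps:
$F{\left(o,v \right)} = \left(o + v\right)^{2}$
$41888 F{\left(4,-8 \right)} = 41888 \left(4 - 8\right)^{2} = 41888 \left(-4\right)^{2} = 41888 \cdot 16 = 670208$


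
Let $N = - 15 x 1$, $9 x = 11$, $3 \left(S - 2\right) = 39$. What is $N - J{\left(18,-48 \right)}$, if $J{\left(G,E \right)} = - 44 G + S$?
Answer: $\frac{2276}{3} \approx 758.67$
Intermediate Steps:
$S = 15$ ($S = 2 + \frac{1}{3} \cdot 39 = 2 + 13 = 15$)
$x = \frac{11}{9}$ ($x = \frac{1}{9} \cdot 11 = \frac{11}{9} \approx 1.2222$)
$J{\left(G,E \right)} = 15 - 44 G$ ($J{\left(G,E \right)} = - 44 G + 15 = 15 - 44 G$)
$N = - \frac{55}{3}$ ($N = \left(-15\right) \frac{11}{9} \cdot 1 = \left(- \frac{55}{3}\right) 1 = - \frac{55}{3} \approx -18.333$)
$N - J{\left(18,-48 \right)} = - \frac{55}{3} - \left(15 - 792\right) = - \frac{55}{3} - -777 = - \frac{55}{3} + 777 = \frac{2276}{3}$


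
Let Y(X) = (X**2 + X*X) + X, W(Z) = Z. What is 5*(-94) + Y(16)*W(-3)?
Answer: -2054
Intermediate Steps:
Y(X) = X + 2*X**2 (Y(X) = (X**2 + X**2) + X = 2*X**2 + X = X + 2*X**2)
5*(-94) + Y(16)*W(-3) = 5*(-94) + (16*(1 + 2*16))*(-3) = -470 + (16*(1 + 32))*(-3) = -470 + (16*33)*(-3) = -470 + 528*(-3) = -470 - 1584 = -2054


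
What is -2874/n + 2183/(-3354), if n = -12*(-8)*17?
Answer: -1100171/456144 ≈ -2.4119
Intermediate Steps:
n = 1632 (n = 96*17 = 1632)
-2874/n + 2183/(-3354) = -2874/1632 + 2183/(-3354) = -2874*1/1632 + 2183*(-1/3354) = -479/272 - 2183/3354 = -1100171/456144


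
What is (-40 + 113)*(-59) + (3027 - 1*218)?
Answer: -1498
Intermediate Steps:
(-40 + 113)*(-59) + (3027 - 1*218) = 73*(-59) + (3027 - 218) = -4307 + 2809 = -1498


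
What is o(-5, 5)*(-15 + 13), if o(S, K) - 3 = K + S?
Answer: -6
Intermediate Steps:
o(S, K) = 3 + K + S (o(S, K) = 3 + (K + S) = 3 + K + S)
o(-5, 5)*(-15 + 13) = (3 + 5 - 5)*(-15 + 13) = 3*(-2) = -6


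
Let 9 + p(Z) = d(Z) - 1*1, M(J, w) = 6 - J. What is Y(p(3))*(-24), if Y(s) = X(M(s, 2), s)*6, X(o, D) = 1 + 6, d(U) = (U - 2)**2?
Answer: -1008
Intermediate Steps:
d(U) = (-2 + U)**2
p(Z) = -10 + (-2 + Z)**2 (p(Z) = -9 + ((-2 + Z)**2 - 1*1) = -9 + ((-2 + Z)**2 - 1) = -9 + (-1 + (-2 + Z)**2) = -10 + (-2 + Z)**2)
X(o, D) = 7
Y(s) = 42 (Y(s) = 7*6 = 42)
Y(p(3))*(-24) = 42*(-24) = -1008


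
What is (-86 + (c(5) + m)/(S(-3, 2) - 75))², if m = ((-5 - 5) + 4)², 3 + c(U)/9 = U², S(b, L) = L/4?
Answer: 176411524/22201 ≈ 7946.1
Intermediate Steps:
S(b, L) = L/4 (S(b, L) = L*(¼) = L/4)
c(U) = -27 + 9*U²
m = 36 (m = (-10 + 4)² = (-6)² = 36)
(-86 + (c(5) + m)/(S(-3, 2) - 75))² = (-86 + ((-27 + 9*5²) + 36)/((¼)*2 - 75))² = (-86 + ((-27 + 9*25) + 36)/(½ - 75))² = (-86 + ((-27 + 225) + 36)/(-149/2))² = (-86 + (198 + 36)*(-2/149))² = (-86 + 234*(-2/149))² = (-86 - 468/149)² = (-13282/149)² = 176411524/22201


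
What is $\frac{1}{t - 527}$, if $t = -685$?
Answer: $- \frac{1}{1212} \approx -0.00082508$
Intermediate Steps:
$\frac{1}{t - 527} = \frac{1}{-685 - 527} = \frac{1}{-1212} = - \frac{1}{1212}$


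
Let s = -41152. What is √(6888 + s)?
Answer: 2*I*√8566 ≈ 185.11*I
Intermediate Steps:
√(6888 + s) = √(6888 - 41152) = √(-34264) = 2*I*√8566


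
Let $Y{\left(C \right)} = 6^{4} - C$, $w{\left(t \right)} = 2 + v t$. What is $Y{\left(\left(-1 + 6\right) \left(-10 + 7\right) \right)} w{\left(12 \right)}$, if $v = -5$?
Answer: $-76038$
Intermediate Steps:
$w{\left(t \right)} = 2 - 5 t$
$Y{\left(C \right)} = 1296 - C$
$Y{\left(\left(-1 + 6\right) \left(-10 + 7\right) \right)} w{\left(12 \right)} = \left(1296 - \left(-1 + 6\right) \left(-10 + 7\right)\right) \left(2 - 60\right) = \left(1296 - 5 \left(-3\right)\right) \left(2 - 60\right) = \left(1296 - -15\right) \left(-58\right) = \left(1296 + 15\right) \left(-58\right) = 1311 \left(-58\right) = -76038$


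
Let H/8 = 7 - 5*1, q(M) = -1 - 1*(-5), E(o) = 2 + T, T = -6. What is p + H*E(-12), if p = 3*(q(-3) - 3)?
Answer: -61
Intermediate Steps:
E(o) = -4 (E(o) = 2 - 6 = -4)
q(M) = 4 (q(M) = -1 + 5 = 4)
H = 16 (H = 8*(7 - 5*1) = 8*(7 - 5) = 8*2 = 16)
p = 3 (p = 3*(4 - 3) = 3*1 = 3)
p + H*E(-12) = 3 + 16*(-4) = 3 - 64 = -61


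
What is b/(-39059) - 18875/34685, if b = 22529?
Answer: -303731398/270952283 ≈ -1.1210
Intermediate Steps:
b/(-39059) - 18875/34685 = 22529/(-39059) - 18875/34685 = 22529*(-1/39059) - 18875*1/34685 = -22529/39059 - 3775/6937 = -303731398/270952283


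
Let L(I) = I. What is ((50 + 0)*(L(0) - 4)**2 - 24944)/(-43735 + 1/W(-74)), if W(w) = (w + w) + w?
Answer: 5359968/9709171 ≈ 0.55205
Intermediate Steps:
W(w) = 3*w (W(w) = 2*w + w = 3*w)
((50 + 0)*(L(0) - 4)**2 - 24944)/(-43735 + 1/W(-74)) = ((50 + 0)*(0 - 4)**2 - 24944)/(-43735 + 1/(3*(-74))) = (50*(-4)**2 - 24944)/(-43735 + 1/(-222)) = (50*16 - 24944)/(-43735 - 1/222) = (800 - 24944)/(-9709171/222) = -24144*(-222/9709171) = 5359968/9709171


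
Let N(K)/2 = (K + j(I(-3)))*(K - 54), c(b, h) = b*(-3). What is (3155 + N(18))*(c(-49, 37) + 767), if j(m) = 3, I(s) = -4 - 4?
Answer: 1501702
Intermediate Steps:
I(s) = -8
c(b, h) = -3*b
N(K) = 2*(-54 + K)*(3 + K) (N(K) = 2*((K + 3)*(K - 54)) = 2*((3 + K)*(-54 + K)) = 2*((-54 + K)*(3 + K)) = 2*(-54 + K)*(3 + K))
(3155 + N(18))*(c(-49, 37) + 767) = (3155 + (-324 - 102*18 + 2*18**2))*(-3*(-49) + 767) = (3155 + (-324 - 1836 + 2*324))*(147 + 767) = (3155 + (-324 - 1836 + 648))*914 = (3155 - 1512)*914 = 1643*914 = 1501702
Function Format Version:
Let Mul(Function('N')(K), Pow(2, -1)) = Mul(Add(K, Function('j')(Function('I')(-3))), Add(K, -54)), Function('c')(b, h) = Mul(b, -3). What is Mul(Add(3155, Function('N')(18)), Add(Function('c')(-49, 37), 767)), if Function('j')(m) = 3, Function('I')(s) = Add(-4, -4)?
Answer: 1501702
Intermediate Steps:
Function('I')(s) = -8
Function('c')(b, h) = Mul(-3, b)
Function('N')(K) = Mul(2, Add(-54, K), Add(3, K)) (Function('N')(K) = Mul(2, Mul(Add(K, 3), Add(K, -54))) = Mul(2, Mul(Add(3, K), Add(-54, K))) = Mul(2, Mul(Add(-54, K), Add(3, K))) = Mul(2, Add(-54, K), Add(3, K)))
Mul(Add(3155, Function('N')(18)), Add(Function('c')(-49, 37), 767)) = Mul(Add(3155, Add(-324, Mul(-102, 18), Mul(2, Pow(18, 2)))), Add(Mul(-3, -49), 767)) = Mul(Add(3155, Add(-324, -1836, Mul(2, 324))), Add(147, 767)) = Mul(Add(3155, Add(-324, -1836, 648)), 914) = Mul(Add(3155, -1512), 914) = Mul(1643, 914) = 1501702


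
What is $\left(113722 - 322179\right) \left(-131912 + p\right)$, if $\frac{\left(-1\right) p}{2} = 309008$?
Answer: $156327741096$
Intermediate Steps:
$p = -618016$ ($p = \left(-2\right) 309008 = -618016$)
$\left(113722 - 322179\right) \left(-131912 + p\right) = \left(113722 - 322179\right) \left(-131912 - 618016\right) = \left(-208457\right) \left(-749928\right) = 156327741096$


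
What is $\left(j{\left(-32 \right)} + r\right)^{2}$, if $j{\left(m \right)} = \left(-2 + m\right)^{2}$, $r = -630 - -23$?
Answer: $301401$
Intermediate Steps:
$r = -607$ ($r = -630 + 23 = -607$)
$\left(j{\left(-32 \right)} + r\right)^{2} = \left(\left(-2 - 32\right)^{2} - 607\right)^{2} = \left(\left(-34\right)^{2} - 607\right)^{2} = \left(1156 - 607\right)^{2} = 549^{2} = 301401$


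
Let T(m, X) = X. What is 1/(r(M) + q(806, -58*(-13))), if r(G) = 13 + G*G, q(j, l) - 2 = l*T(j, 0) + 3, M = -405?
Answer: 1/164043 ≈ 6.0960e-6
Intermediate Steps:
q(j, l) = 5 (q(j, l) = 2 + (l*0 + 3) = 2 + (0 + 3) = 2 + 3 = 5)
r(G) = 13 + G²
1/(r(M) + q(806, -58*(-13))) = 1/((13 + (-405)²) + 5) = 1/((13 + 164025) + 5) = 1/(164038 + 5) = 1/164043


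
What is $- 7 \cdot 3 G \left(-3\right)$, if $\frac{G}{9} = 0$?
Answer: $0$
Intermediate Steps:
$G = 0$ ($G = 9 \cdot 0 = 0$)
$- 7 \cdot 3 G \left(-3\right) = - 7 \cdot 3 \cdot 0 \left(-3\right) = \left(-7\right) 0 \left(-3\right) = 0 \left(-3\right) = 0$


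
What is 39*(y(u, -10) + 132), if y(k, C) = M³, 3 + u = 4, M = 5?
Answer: 10023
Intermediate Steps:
u = 1 (u = -3 + 4 = 1)
y(k, C) = 125 (y(k, C) = 5³ = 125)
39*(y(u, -10) + 132) = 39*(125 + 132) = 39*257 = 10023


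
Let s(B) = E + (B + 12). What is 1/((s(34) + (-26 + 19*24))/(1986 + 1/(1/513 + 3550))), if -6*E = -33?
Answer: 2411204266/584589471 ≈ 4.1246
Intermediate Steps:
E = 11/2 (E = -⅙*(-33) = 11/2 ≈ 5.5000)
s(B) = 35/2 + B (s(B) = 11/2 + (B + 12) = 11/2 + (12 + B) = 35/2 + B)
1/((s(34) + (-26 + 19*24))/(1986 + 1/(1/513 + 3550))) = 1/(((35/2 + 34) + (-26 + 19*24))/(1986 + 1/(1/513 + 3550))) = 1/((103/2 + (-26 + 456))/(1986 + 1/(1/513 + 3550))) = 1/((103/2 + 430)/(1986 + 1/(1821151/513))) = 1/(963/(2*(1986 + 513/1821151))) = 1/(963/(2*(3616806399/1821151))) = 1/((963/2)*(1821151/3616806399)) = 1/(584589471/2411204266) = 2411204266/584589471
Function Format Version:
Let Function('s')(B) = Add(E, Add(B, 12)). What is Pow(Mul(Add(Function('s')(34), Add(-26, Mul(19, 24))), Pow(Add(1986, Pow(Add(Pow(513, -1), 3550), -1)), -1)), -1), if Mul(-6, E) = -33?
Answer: Rational(2411204266, 584589471) ≈ 4.1246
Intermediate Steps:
E = Rational(11, 2) (E = Mul(Rational(-1, 6), -33) = Rational(11, 2) ≈ 5.5000)
Function('s')(B) = Add(Rational(35, 2), B) (Function('s')(B) = Add(Rational(11, 2), Add(B, 12)) = Add(Rational(11, 2), Add(12, B)) = Add(Rational(35, 2), B))
Pow(Mul(Add(Function('s')(34), Add(-26, Mul(19, 24))), Pow(Add(1986, Pow(Add(Pow(513, -1), 3550), -1)), -1)), -1) = Pow(Mul(Add(Add(Rational(35, 2), 34), Add(-26, Mul(19, 24))), Pow(Add(1986, Pow(Add(Pow(513, -1), 3550), -1)), -1)), -1) = Pow(Mul(Add(Rational(103, 2), Add(-26, 456)), Pow(Add(1986, Pow(Add(Rational(1, 513), 3550), -1)), -1)), -1) = Pow(Mul(Add(Rational(103, 2), 430), Pow(Add(1986, Pow(Rational(1821151, 513), -1)), -1)), -1) = Pow(Mul(Rational(963, 2), Pow(Add(1986, Rational(513, 1821151)), -1)), -1) = Pow(Mul(Rational(963, 2), Pow(Rational(3616806399, 1821151), -1)), -1) = Pow(Mul(Rational(963, 2), Rational(1821151, 3616806399)), -1) = Pow(Rational(584589471, 2411204266), -1) = Rational(2411204266, 584589471)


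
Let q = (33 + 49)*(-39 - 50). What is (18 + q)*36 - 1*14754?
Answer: -276834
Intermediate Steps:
q = -7298 (q = 82*(-89) = -7298)
(18 + q)*36 - 1*14754 = (18 - 7298)*36 - 1*14754 = -7280*36 - 14754 = -262080 - 14754 = -276834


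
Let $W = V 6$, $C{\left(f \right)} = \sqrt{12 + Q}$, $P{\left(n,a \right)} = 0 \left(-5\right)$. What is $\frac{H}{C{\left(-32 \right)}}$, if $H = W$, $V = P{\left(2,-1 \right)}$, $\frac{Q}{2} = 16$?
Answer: $0$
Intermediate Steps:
$Q = 32$ ($Q = 2 \cdot 16 = 32$)
$P{\left(n,a \right)} = 0$
$V = 0$
$C{\left(f \right)} = 2 \sqrt{11}$ ($C{\left(f \right)} = \sqrt{12 + 32} = \sqrt{44} = 2 \sqrt{11}$)
$W = 0$ ($W = 0 \cdot 6 = 0$)
$H = 0$
$\frac{H}{C{\left(-32 \right)}} = \frac{1}{2 \sqrt{11}} \cdot 0 = \frac{\sqrt{11}}{22} \cdot 0 = 0$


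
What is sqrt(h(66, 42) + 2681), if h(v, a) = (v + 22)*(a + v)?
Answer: sqrt(12185) ≈ 110.39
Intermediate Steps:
h(v, a) = (22 + v)*(a + v)
sqrt(h(66, 42) + 2681) = sqrt((66**2 + 22*42 + 22*66 + 42*66) + 2681) = sqrt((4356 + 924 + 1452 + 2772) + 2681) = sqrt(9504 + 2681) = sqrt(12185)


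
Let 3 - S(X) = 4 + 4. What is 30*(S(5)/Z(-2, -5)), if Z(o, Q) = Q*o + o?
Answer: -75/4 ≈ -18.750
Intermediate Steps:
Z(o, Q) = o + Q*o
S(X) = -5 (S(X) = 3 - (4 + 4) = 3 - 1*8 = 3 - 8 = -5)
30*(S(5)/Z(-2, -5)) = 30*(-5*(-1/(2*(1 - 5)))) = 30*(-5/((-2*(-4)))) = 30*(-5/8) = -75/4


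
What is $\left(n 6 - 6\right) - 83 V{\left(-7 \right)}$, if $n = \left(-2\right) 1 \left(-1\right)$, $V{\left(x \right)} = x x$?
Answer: $-4061$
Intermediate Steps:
$V{\left(x \right)} = x^{2}$
$n = 2$ ($n = \left(-2\right) \left(-1\right) = 2$)
$\left(n 6 - 6\right) - 83 V{\left(-7 \right)} = \left(2 \cdot 6 - 6\right) - 83 \left(-7\right)^{2} = \left(12 - 6\right) - 4067 = 6 - 4067 = -4061$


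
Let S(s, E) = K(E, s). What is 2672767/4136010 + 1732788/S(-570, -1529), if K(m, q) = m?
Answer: -7162741835137/6323959290 ≈ -1132.6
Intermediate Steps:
S(s, E) = E
2672767/4136010 + 1732788/S(-570, -1529) = 2672767/4136010 + 1732788/(-1529) = 2672767*(1/4136010) + 1732788*(-1/1529) = 2672767/4136010 - 1732788/1529 = -7162741835137/6323959290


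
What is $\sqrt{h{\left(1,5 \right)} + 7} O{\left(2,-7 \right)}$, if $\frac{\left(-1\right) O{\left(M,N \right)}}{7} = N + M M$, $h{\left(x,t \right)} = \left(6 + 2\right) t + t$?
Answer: $42 \sqrt{13} \approx 151.43$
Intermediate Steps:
$h{\left(x,t \right)} = 9 t$ ($h{\left(x,t \right)} = 8 t + t = 9 t$)
$O{\left(M,N \right)} = - 7 N - 7 M^{2}$ ($O{\left(M,N \right)} = - 7 \left(N + M M\right) = - 7 \left(N + M^{2}\right) = - 7 N - 7 M^{2}$)
$\sqrt{h{\left(1,5 \right)} + 7} O{\left(2,-7 \right)} = \sqrt{9 \cdot 5 + 7} \left(\left(-7\right) \left(-7\right) - 7 \cdot 2^{2}\right) = \sqrt{45 + 7} \left(49 - 28\right) = \sqrt{52} \left(49 - 28\right) = 2 \sqrt{13} \cdot 21 = 42 \sqrt{13}$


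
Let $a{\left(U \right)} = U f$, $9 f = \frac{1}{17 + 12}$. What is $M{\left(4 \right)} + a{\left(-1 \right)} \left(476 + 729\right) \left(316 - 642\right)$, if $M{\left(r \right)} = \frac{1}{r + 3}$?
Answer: $\frac{2750071}{1827} \approx 1505.2$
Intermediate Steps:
$M{\left(r \right)} = \frac{1}{3 + r}$
$f = \frac{1}{261}$ ($f = \frac{1}{9 \left(17 + 12\right)} = \frac{1}{9 \cdot 29} = \frac{1}{9} \cdot \frac{1}{29} = \frac{1}{261} \approx 0.0038314$)
$a{\left(U \right)} = \frac{U}{261}$ ($a{\left(U \right)} = U \frac{1}{261} = \frac{U}{261}$)
$M{\left(4 \right)} + a{\left(-1 \right)} \left(476 + 729\right) \left(316 - 642\right) = \frac{1}{3 + 4} + \frac{1}{261} \left(-1\right) \left(476 + 729\right) \left(316 - 642\right) = \frac{1}{7} - \frac{1205 \left(-326\right)}{261} = \frac{1}{7} - - \frac{392830}{261} = \frac{1}{7} + \frac{392830}{261} = \frac{2750071}{1827}$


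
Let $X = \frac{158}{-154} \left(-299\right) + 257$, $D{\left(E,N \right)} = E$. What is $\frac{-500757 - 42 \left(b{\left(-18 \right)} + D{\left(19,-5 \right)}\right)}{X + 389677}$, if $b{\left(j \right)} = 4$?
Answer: $- \frac{38632671}{30048539} \approx -1.2857$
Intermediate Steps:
$X = \frac{43410}{77}$ ($X = 158 \left(- \frac{1}{154}\right) \left(-299\right) + 257 = \left(- \frac{79}{77}\right) \left(-299\right) + 257 = \frac{23621}{77} + 257 = \frac{43410}{77} \approx 563.77$)
$\frac{-500757 - 42 \left(b{\left(-18 \right)} + D{\left(19,-5 \right)}\right)}{X + 389677} = \frac{-500757 - 42 \left(4 + 19\right)}{\frac{43410}{77} + 389677} = \frac{-500757 - 966}{\frac{30048539}{77}} = \left(-500757 - 966\right) \frac{77}{30048539} = \left(-501723\right) \frac{77}{30048539} = - \frac{38632671}{30048539}$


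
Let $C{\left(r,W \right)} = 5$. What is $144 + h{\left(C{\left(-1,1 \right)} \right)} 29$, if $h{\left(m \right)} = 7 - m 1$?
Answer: $202$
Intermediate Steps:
$h{\left(m \right)} = 7 - m$
$144 + h{\left(C{\left(-1,1 \right)} \right)} 29 = 144 + \left(7 - 5\right) 29 = 144 + 2 \cdot 29 = 144 + 58 = 202$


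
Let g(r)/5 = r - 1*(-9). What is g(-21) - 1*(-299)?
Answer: 239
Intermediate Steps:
g(r) = 45 + 5*r (g(r) = 5*(r - 1*(-9)) = 5*(r + 9) = 5*(9 + r) = 45 + 5*r)
g(-21) - 1*(-299) = (45 + 5*(-21)) - 1*(-299) = (45 - 105) + 299 = -60 + 299 = 239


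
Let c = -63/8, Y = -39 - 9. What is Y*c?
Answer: 378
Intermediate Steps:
Y = -48
c = -63/8 (c = -63*⅛ = -63/8 ≈ -7.8750)
Y*c = -48*(-63/8) = 378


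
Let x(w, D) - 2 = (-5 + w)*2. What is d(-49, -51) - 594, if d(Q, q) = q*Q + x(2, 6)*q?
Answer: 2109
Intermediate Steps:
x(w, D) = -8 + 2*w (x(w, D) = 2 + (-5 + w)*2 = 2 + (-10 + 2*w) = -8 + 2*w)
d(Q, q) = -4*q + Q*q (d(Q, q) = q*Q + (-8 + 2*2)*q = Q*q + (-8 + 4)*q = Q*q - 4*q = -4*q + Q*q)
d(-49, -51) - 594 = (-51)*(-4 - 49) - 594 = -17*3*(-53) - 594 = -51*(-53) - 594 = 2703 - 594 = 2109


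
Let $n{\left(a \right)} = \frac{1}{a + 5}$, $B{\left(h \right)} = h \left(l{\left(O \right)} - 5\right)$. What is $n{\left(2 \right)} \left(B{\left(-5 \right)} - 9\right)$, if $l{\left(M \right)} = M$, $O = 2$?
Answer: $\frac{6}{7} \approx 0.85714$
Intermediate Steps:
$B{\left(h \right)} = - 3 h$ ($B{\left(h \right)} = h \left(2 - 5\right) = h \left(-3\right) = - 3 h$)
$n{\left(a \right)} = \frac{1}{5 + a}$
$n{\left(2 \right)} \left(B{\left(-5 \right)} - 9\right) = \frac{\left(-3\right) \left(-5\right) - 9}{5 + 2} = \frac{15 - 9}{7} = \frac{1}{7} \cdot 6 = \frac{6}{7}$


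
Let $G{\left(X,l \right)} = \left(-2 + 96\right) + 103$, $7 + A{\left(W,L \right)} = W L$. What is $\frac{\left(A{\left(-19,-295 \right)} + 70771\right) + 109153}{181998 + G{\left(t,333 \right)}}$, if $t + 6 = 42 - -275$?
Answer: $\frac{185522}{182195} \approx 1.0183$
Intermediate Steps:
$A{\left(W,L \right)} = -7 + L W$ ($A{\left(W,L \right)} = -7 + W L = -7 + L W$)
$t = 311$ ($t = -6 + \left(42 - -275\right) = -6 + \left(42 + 275\right) = -6 + 317 = 311$)
$G{\left(X,l \right)} = 197$ ($G{\left(X,l \right)} = 94 + 103 = 197$)
$\frac{\left(A{\left(-19,-295 \right)} + 70771\right) + 109153}{181998 + G{\left(t,333 \right)}} = \frac{\left(\left(-7 - -5605\right) + 70771\right) + 109153}{181998 + 197} = \frac{\left(\left(-7 + 5605\right) + 70771\right) + 109153}{182195} = \left(\left(5598 + 70771\right) + 109153\right) \frac{1}{182195} = \left(76369 + 109153\right) \frac{1}{182195} = 185522 \cdot \frac{1}{182195} = \frac{185522}{182195}$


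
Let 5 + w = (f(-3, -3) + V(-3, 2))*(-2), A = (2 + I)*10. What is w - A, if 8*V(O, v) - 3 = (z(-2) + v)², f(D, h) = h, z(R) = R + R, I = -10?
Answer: 317/4 ≈ 79.250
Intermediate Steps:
z(R) = 2*R
V(O, v) = 3/8 + (-4 + v)²/8 (V(O, v) = 3/8 + (2*(-2) + v)²/8 = 3/8 + (-4 + v)²/8)
A = -80 (A = (2 - 10)*10 = -8*10 = -80)
w = -¾ (w = -5 + (-3 + (3/8 + (-4 + 2)²/8))*(-2) = -5 + (-3 + (3/8 + (⅛)*(-2)²))*(-2) = -5 + (-3 + (3/8 + (⅛)*4))*(-2) = -5 + (-3 + (3/8 + ½))*(-2) = -5 + (-3 + 7/8)*(-2) = -5 - 17/8*(-2) = -5 + 17/4 = -¾ ≈ -0.75000)
w - A = -¾ - 1*(-80) = -¾ + 80 = 317/4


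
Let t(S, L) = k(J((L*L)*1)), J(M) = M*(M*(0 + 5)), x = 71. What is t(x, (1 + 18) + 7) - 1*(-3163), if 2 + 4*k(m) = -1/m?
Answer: 28903731999/9139520 ≈ 3162.5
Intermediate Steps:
J(M) = 5*M² (J(M) = M*(M*5) = M*(5*M) = 5*M²)
k(m) = -½ - 1/(4*m) (k(m) = -½ + (-1/m)/4 = -½ - 1/(4*m))
t(S, L) = (-1 - 10*L⁴)/(20*L⁴) (t(S, L) = (-1 - 10*((L*L)*1)²)/(4*((5*((L*L)*1)²))) = (-1 - 10*(L²*1)²)/(4*((5*(L²*1)²))) = (-1 - 10*(L²)²)/(4*((5*(L²)²))) = (-1 - 10*L⁴)/(4*((5*L⁴))) = (1/(5*L⁴))*(-1 - 10*L⁴)/4 = (-1 - 10*L⁴)/(20*L⁴))
t(x, (1 + 18) + 7) - 1*(-3163) = (-½ - 1/(20*((1 + 18) + 7)⁴)) - 1*(-3163) = (-½ - 1/(20*(19 + 7)⁴)) + 3163 = (-½ - 1/20/26⁴) + 3163 = (-½ - 1/20*1/456976) + 3163 = (-½ - 1/9139520) + 3163 = -4569761/9139520 + 3163 = 28903731999/9139520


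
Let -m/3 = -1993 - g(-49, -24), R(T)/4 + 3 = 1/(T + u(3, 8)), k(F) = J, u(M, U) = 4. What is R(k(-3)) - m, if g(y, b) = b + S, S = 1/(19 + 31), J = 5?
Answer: -2663377/450 ≈ -5918.6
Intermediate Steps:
S = 1/50 ≈ 0.020000
k(F) = 5
g(y, b) = 1/50 + b (g(y, b) = b + 1/50 = 1/50 + b)
R(T) = -12 + 4/(4 + T) (R(T) = -12 + 4/(T + 4) = -12 + 4/(4 + T))
m = 295353/50 (m = -3*(-1993 - (1/50 - 24)) = -3*(-1993 - 1*(-1199/50)) = -3*(-1993 + 1199/50) = -3*(-98451/50) = 295353/50 ≈ 5907.1)
R(k(-3)) - m = 4*(-11 - 3*5)/(4 + 5) - 1*295353/50 = 4*(-11 - 15)/9 - 295353/50 = 4*(1/9)*(-26) - 295353/50 = -104/9 - 295353/50 = -2663377/450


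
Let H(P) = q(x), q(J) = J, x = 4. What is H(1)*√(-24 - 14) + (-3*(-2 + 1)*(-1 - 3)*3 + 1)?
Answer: -35 + 4*I*√38 ≈ -35.0 + 24.658*I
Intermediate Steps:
H(P) = 4
H(1)*√(-24 - 14) + (-3*(-2 + 1)*(-1 - 3)*3 + 1) = 4*√(-24 - 14) + (-3*(-2 + 1)*(-1 - 3)*3 + 1) = 4*√(-38) + (-(-3)*(-4)*3 + 1) = 4*(I*√38) + (-3*4*3 + 1) = 4*I*√38 + (-12*3 + 1) = 4*I*√38 + (-36 + 1) = 4*I*√38 - 35 = -35 + 4*I*√38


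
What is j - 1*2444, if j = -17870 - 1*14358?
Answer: -34672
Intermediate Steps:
j = -32228 (j = -17870 - 14358 = -32228)
j - 1*2444 = -32228 - 1*2444 = -32228 - 2444 = -34672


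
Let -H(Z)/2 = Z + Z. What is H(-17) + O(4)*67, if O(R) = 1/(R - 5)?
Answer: 1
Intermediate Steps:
O(R) = 1/(-5 + R)
H(Z) = -4*Z (H(Z) = -2*(Z + Z) = -4*Z)
H(-17) + O(4)*67 = -4*(-17) + 67/(-5 + 4) = 68 + 67/(-1) = 68 - 1*67 = 68 - 67 = 1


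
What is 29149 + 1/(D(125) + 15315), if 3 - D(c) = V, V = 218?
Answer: 440149901/15100 ≈ 29149.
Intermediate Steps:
D(c) = -215 (D(c) = 3 - 1*218 = 3 - 218 = -215)
29149 + 1/(D(125) + 15315) = 29149 + 1/(-215 + 15315) = 29149 + 1/15100 = 440149901/15100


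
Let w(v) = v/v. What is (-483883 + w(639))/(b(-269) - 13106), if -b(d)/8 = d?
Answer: 241941/5477 ≈ 44.174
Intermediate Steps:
w(v) = 1
b(d) = -8*d
(-483883 + w(639))/(b(-269) - 13106) = (-483883 + 1)/(-8*(-269) - 13106) = -483882/(2152 - 13106) = -483882/(-10954) = -483882*(-1/10954) = 241941/5477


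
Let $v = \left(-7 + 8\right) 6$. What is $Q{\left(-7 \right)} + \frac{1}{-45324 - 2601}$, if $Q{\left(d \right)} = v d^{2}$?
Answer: $\frac{14089949}{47925} \approx 294.0$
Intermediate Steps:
$v = 6$ ($v = 1 \cdot 6 = 6$)
$Q{\left(d \right)} = 6 d^{2}$
$Q{\left(-7 \right)} + \frac{1}{-45324 - 2601} = 6 \left(-7\right)^{2} + \frac{1}{-45324 - 2601} = 6 \cdot 49 + \frac{1}{-45324 + \left(-5835 + 3234\right)} = 294 + \frac{1}{-45324 - 2601} = 294 + \frac{1}{-47925} = 294 - \frac{1}{47925} = \frac{14089949}{47925}$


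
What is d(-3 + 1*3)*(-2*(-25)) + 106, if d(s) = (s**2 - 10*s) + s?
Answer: 106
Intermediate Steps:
d(s) = s**2 - 9*s
d(-3 + 1*3)*(-2*(-25)) + 106 = ((-3 + 1*3)*(-9 + (-3 + 1*3)))*(-2*(-25)) + 106 = ((-3 + 3)*(-9 + (-3 + 3)))*50 + 106 = (0*(-9 + 0))*50 + 106 = (0*(-9))*50 + 106 = 0*50 + 106 = 0 + 106 = 106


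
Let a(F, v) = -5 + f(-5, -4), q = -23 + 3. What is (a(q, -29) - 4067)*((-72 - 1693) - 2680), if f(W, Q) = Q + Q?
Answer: 18135600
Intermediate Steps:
q = -20
f(W, Q) = 2*Q
a(F, v) = -13 (a(F, v) = -5 + 2*(-4) = -5 - 8 = -13)
(a(q, -29) - 4067)*((-72 - 1693) - 2680) = (-13 - 4067)*((-72 - 1693) - 2680) = -4080*(-1765 - 2680) = -4080*(-4445) = 18135600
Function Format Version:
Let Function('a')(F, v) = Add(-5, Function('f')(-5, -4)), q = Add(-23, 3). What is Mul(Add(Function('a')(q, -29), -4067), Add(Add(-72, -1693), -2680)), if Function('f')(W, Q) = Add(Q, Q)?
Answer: 18135600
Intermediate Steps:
q = -20
Function('f')(W, Q) = Mul(2, Q)
Function('a')(F, v) = -13 (Function('a')(F, v) = Add(-5, Mul(2, -4)) = Add(-5, -8) = -13)
Mul(Add(Function('a')(q, -29), -4067), Add(Add(-72, -1693), -2680)) = Mul(Add(-13, -4067), Add(Add(-72, -1693), -2680)) = Mul(-4080, Add(-1765, -2680)) = Mul(-4080, -4445) = 18135600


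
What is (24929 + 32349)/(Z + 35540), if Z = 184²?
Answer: 28639/34698 ≈ 0.82538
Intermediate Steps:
Z = 33856
(24929 + 32349)/(Z + 35540) = (24929 + 32349)/(33856 + 35540) = 57278/69396 = 57278*(1/69396) = 28639/34698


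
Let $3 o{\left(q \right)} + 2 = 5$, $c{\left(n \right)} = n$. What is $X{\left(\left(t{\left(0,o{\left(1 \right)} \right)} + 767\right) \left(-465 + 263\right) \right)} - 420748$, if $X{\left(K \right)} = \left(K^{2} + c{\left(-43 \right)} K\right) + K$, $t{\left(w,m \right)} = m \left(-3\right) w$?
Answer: $24010630836$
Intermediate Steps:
$o{\left(q \right)} = 1$ ($o{\left(q \right)} = - \frac{2}{3} + \frac{1}{3} \cdot 5 = - \frac{2}{3} + \frac{5}{3} = 1$)
$t{\left(w,m \right)} = - 3 m w$
$X{\left(K \right)} = K^{2} - 42 K$ ($X{\left(K \right)} = \left(K^{2} - 43 K\right) + K = K^{2} - 42 K$)
$X{\left(\left(t{\left(0,o{\left(1 \right)} \right)} + 767\right) \left(-465 + 263\right) \right)} - 420748 = \left(\left(-3\right) 1 \cdot 0 + 767\right) \left(-465 + 263\right) \left(-42 + \left(\left(-3\right) 1 \cdot 0 + 767\right) \left(-465 + 263\right)\right) - 420748 = \left(0 + 767\right) \left(-202\right) \left(-42 + \left(0 + 767\right) \left(-202\right)\right) - 420748 = 767 \left(-202\right) \left(-42 + 767 \left(-202\right)\right) - 420748 = - 154934 \left(-42 - 154934\right) - 420748 = \left(-154934\right) \left(-154976\right) - 420748 = 24011051584 - 420748 = 24010630836$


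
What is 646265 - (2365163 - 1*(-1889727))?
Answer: -3608625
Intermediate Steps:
646265 - (2365163 - 1*(-1889727)) = 646265 - (2365163 + 1889727) = 646265 - 1*4254890 = 646265 - 4254890 = -3608625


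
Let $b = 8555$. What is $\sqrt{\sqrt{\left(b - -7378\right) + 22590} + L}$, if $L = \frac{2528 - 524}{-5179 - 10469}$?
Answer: $\frac{\sqrt{-54442 + 425104 \sqrt{38523}}}{652} \approx 14.005$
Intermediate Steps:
$L = - \frac{167}{1304}$ ($L = \frac{2004}{-15648} = 2004 \left(- \frac{1}{15648}\right) = - \frac{167}{1304} \approx -0.12807$)
$\sqrt{\sqrt{\left(b - -7378\right) + 22590} + L} = \sqrt{\sqrt{\left(8555 - -7378\right) + 22590} - \frac{167}{1304}} = \sqrt{\sqrt{\left(8555 + 7378\right) + 22590} - \frac{167}{1304}} = \sqrt{\sqrt{15933 + 22590} - \frac{167}{1304}} = \sqrt{\sqrt{38523} - \frac{167}{1304}} = \sqrt{- \frac{167}{1304} + \sqrt{38523}}$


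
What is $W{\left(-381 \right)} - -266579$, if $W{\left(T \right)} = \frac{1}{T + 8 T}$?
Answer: $\frac{914099390}{3429} \approx 2.6658 \cdot 10^{5}$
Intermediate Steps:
$W{\left(T \right)} = \frac{1}{9 T}$
$W{\left(-381 \right)} - -266579 = \frac{1}{9 \left(-381\right)} - -266579 = \frac{1}{9} \left(- \frac{1}{381}\right) + 266579 = - \frac{1}{3429} + 266579 = \frac{914099390}{3429}$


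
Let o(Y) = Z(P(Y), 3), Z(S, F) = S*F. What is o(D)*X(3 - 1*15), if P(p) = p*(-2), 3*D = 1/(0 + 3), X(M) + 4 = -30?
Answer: 68/3 ≈ 22.667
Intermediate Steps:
X(M) = -34 (X(M) = -4 - 30 = -34)
D = ⅑ (D = 1/(3*(0 + 3)) = (⅓)/3 = (⅓)*(⅓) = ⅑ ≈ 0.11111)
P(p) = -2*p
Z(S, F) = F*S
o(Y) = -6*Y (o(Y) = 3*(-2*Y) = -6*Y)
o(D)*X(3 - 1*15) = -6*⅑*(-34) = -⅔*(-34) = 68/3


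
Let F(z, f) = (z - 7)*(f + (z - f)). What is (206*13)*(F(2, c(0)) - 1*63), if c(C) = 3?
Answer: -195494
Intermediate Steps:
F(z, f) = z*(-7 + z) (F(z, f) = (-7 + z)*z = z*(-7 + z))
(206*13)*(F(2, c(0)) - 1*63) = (206*13)*(2*(-7 + 2) - 1*63) = 2678*(2*(-5) - 63) = 2678*(-10 - 63) = 2678*(-73) = -195494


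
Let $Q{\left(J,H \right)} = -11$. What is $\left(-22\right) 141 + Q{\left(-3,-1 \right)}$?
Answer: $-3113$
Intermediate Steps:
$\left(-22\right) 141 + Q{\left(-3,-1 \right)} = \left(-22\right) 141 - 11 = -3102 - 11 = -3113$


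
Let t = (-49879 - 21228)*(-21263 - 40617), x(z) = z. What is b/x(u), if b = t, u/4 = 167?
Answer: 1100025290/167 ≈ 6.5870e+6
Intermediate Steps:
u = 668 (u = 4*167 = 668)
t = 4400101160 (t = -71107*(-61880) = 4400101160)
b = 4400101160
b/x(u) = 4400101160/668 = 4400101160*(1/668) = 1100025290/167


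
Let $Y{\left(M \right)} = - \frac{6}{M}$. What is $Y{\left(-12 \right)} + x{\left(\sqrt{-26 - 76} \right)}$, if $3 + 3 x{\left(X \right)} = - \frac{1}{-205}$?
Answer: $- \frac{613}{1230} \approx -0.49837$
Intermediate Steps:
$x{\left(X \right)} = - \frac{614}{615}$ ($x{\left(X \right)} = -1 + \frac{\left(-1\right) \frac{1}{-205}}{3} = -1 + \frac{\left(-1\right) \left(- \frac{1}{205}\right)}{3} = -1 + \frac{1}{3} \cdot \frac{1}{205} = -1 + \frac{1}{615} = - \frac{614}{615}$)
$Y{\left(-12 \right)} + x{\left(\sqrt{-26 - 76} \right)} = - \frac{6}{-12} - \frac{614}{615} = \left(-6\right) \left(- \frac{1}{12}\right) - \frac{614}{615} = \frac{1}{2} - \frac{614}{615} = - \frac{613}{1230}$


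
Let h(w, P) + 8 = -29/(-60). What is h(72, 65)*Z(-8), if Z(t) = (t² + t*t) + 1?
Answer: -19393/20 ≈ -969.65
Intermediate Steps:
h(w, P) = -451/60 (h(w, P) = -8 - 29/(-60) = -8 - 29*(-1/60) = -8 + 29/60 = -451/60)
Z(t) = 1 + 2*t² (Z(t) = (t² + t²) + 1 = 2*t² + 1 = 1 + 2*t²)
h(72, 65)*Z(-8) = -451*(1 + 2*(-8)²)/60 = -451*(1 + 2*64)/60 = -451*(1 + 128)/60 = -451/60*129 = -19393/20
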